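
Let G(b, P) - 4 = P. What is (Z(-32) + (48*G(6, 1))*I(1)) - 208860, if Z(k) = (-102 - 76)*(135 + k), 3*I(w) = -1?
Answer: -227274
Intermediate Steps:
G(b, P) = 4 + P
I(w) = -1/3 (I(w) = (1/3)*(-1) = -1/3)
Z(k) = -24030 - 178*k (Z(k) = -178*(135 + k) = -24030 - 178*k)
(Z(-32) + (48*G(6, 1))*I(1)) - 208860 = ((-24030 - 178*(-32)) + (48*(4 + 1))*(-1/3)) - 208860 = ((-24030 + 5696) + (48*5)*(-1/3)) - 208860 = (-18334 + 240*(-1/3)) - 208860 = (-18334 - 80) - 208860 = -18414 - 208860 = -227274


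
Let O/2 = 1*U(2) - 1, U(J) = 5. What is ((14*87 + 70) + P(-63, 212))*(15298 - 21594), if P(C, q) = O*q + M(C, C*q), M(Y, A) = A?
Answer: 65302112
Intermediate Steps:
O = 8 (O = 2*(1*5 - 1) = 2*(5 - 1) = 2*4 = 8)
P(C, q) = 8*q + C*q
((14*87 + 70) + P(-63, 212))*(15298 - 21594) = ((14*87 + 70) + 212*(8 - 63))*(15298 - 21594) = ((1218 + 70) + 212*(-55))*(-6296) = (1288 - 11660)*(-6296) = -10372*(-6296) = 65302112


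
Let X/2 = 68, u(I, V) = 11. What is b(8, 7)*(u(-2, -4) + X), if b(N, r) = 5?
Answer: 735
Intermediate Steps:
X = 136 (X = 2*68 = 136)
b(8, 7)*(u(-2, -4) + X) = 5*(11 + 136) = 5*147 = 735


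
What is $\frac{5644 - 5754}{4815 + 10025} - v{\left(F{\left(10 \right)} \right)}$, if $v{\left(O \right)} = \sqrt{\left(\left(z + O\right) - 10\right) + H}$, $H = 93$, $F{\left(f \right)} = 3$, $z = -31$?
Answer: $- \frac{11}{1484} - \sqrt{55} \approx -7.4236$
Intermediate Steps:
$v{\left(O \right)} = \sqrt{52 + O}$ ($v{\left(O \right)} = \sqrt{\left(\left(-31 + O\right) - 10\right) + 93} = \sqrt{\left(-41 + O\right) + 93} = \sqrt{52 + O}$)
$\frac{5644 - 5754}{4815 + 10025} - v{\left(F{\left(10 \right)} \right)} = \frac{5644 - 5754}{4815 + 10025} - \sqrt{52 + 3} = - \frac{110}{14840} - \sqrt{55} = \left(-110\right) \frac{1}{14840} - \sqrt{55} = - \frac{11}{1484} - \sqrt{55}$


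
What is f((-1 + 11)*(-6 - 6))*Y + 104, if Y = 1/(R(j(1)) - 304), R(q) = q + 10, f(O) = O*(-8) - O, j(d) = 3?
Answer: 9728/97 ≈ 100.29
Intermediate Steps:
f(O) = -9*O (f(O) = -8*O - O = -9*O)
R(q) = 10 + q
Y = -1/291 (Y = 1/((10 + 3) - 304) = 1/(13 - 304) = 1/(-291) = -1/291 ≈ -0.0034364)
f((-1 + 11)*(-6 - 6))*Y + 104 = -9*(-1 + 11)*(-6 - 6)*(-1/291) + 104 = -90*(-12)*(-1/291) + 104 = -9*(-120)*(-1/291) + 104 = 1080*(-1/291) + 104 = -360/97 + 104 = 9728/97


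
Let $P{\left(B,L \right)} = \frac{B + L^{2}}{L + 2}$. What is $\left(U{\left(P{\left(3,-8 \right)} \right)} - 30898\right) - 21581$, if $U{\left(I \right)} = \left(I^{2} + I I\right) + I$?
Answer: $- \frac{470167}{9} \approx -52241.0$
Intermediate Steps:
$P{\left(B,L \right)} = \frac{B + L^{2}}{2 + L}$
$U{\left(I \right)} = I + 2 I^{2}$ ($U{\left(I \right)} = \left(I^{2} + I^{2}\right) + I = 2 I^{2} + I = I + 2 I^{2}$)
$\left(U{\left(P{\left(3,-8 \right)} \right)} - 30898\right) - 21581 = \left(\frac{3 + \left(-8\right)^{2}}{2 - 8} \left(1 + 2 \frac{3 + \left(-8\right)^{2}}{2 - 8}\right) - 30898\right) - 21581 = \left(\frac{3 + 64}{-6} \left(1 + 2 \frac{3 + 64}{-6}\right) - 30898\right) - 21581 = \left(\left(- \frac{1}{6}\right) 67 \left(1 + 2 \left(\left(- \frac{1}{6}\right) 67\right)\right) - 30898\right) - 21581 = \left(- \frac{67 \left(1 + 2 \left(- \frac{67}{6}\right)\right)}{6} - 30898\right) - 21581 = \left(- \frac{67 \left(1 - \frac{67}{3}\right)}{6} - 30898\right) - 21581 = \left(\left(- \frac{67}{6}\right) \left(- \frac{64}{3}\right) - 30898\right) - 21581 = \left(\frac{2144}{9} - 30898\right) - 21581 = - \frac{275938}{9} - 21581 = - \frac{470167}{9}$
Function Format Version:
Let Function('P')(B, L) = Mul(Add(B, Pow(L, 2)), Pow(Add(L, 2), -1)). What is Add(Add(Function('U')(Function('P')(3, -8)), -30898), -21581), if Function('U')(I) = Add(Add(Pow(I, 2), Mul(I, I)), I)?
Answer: Rational(-470167, 9) ≈ -52241.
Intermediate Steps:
Function('P')(B, L) = Mul(Pow(Add(2, L), -1), Add(B, Pow(L, 2))) (Function('P')(B, L) = Mul(Add(B, Pow(L, 2)), Pow(Add(2, L), -1)) = Mul(Pow(Add(2, L), -1), Add(B, Pow(L, 2))))
Function('U')(I) = Add(I, Mul(2, Pow(I, 2))) (Function('U')(I) = Add(Add(Pow(I, 2), Pow(I, 2)), I) = Add(Mul(2, Pow(I, 2)), I) = Add(I, Mul(2, Pow(I, 2))))
Add(Add(Function('U')(Function('P')(3, -8)), -30898), -21581) = Add(Add(Mul(Mul(Pow(Add(2, -8), -1), Add(3, Pow(-8, 2))), Add(1, Mul(2, Mul(Pow(Add(2, -8), -1), Add(3, Pow(-8, 2)))))), -30898), -21581) = Add(Add(Mul(Mul(Pow(-6, -1), Add(3, 64)), Add(1, Mul(2, Mul(Pow(-6, -1), Add(3, 64))))), -30898), -21581) = Add(Add(Mul(Mul(Rational(-1, 6), 67), Add(1, Mul(2, Mul(Rational(-1, 6), 67)))), -30898), -21581) = Add(Add(Mul(Rational(-67, 6), Add(1, Mul(2, Rational(-67, 6)))), -30898), -21581) = Add(Add(Mul(Rational(-67, 6), Add(1, Rational(-67, 3))), -30898), -21581) = Add(Add(Mul(Rational(-67, 6), Rational(-64, 3)), -30898), -21581) = Add(Add(Rational(2144, 9), -30898), -21581) = Add(Rational(-275938, 9), -21581) = Rational(-470167, 9)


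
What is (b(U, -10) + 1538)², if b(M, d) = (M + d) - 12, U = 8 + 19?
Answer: 2380849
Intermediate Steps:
U = 27
b(M, d) = -12 + M + d
(b(U, -10) + 1538)² = ((-12 + 27 - 10) + 1538)² = (5 + 1538)² = 1543² = 2380849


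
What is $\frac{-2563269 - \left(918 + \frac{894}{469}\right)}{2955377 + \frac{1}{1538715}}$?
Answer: $- \frac{1850465732472855}{2132769489740764} \approx -0.86763$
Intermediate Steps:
$\frac{-2563269 - \left(918 + \frac{894}{469}\right)}{2955377 + \frac{1}{1538715}} = \frac{-2563269 - \frac{431436}{469}}{2955377 + \frac{1}{1538715}} = \frac{-2563269 - \frac{431436}{469}}{\frac{4547482920556}{1538715}} = \left(-2563269 - \frac{431436}{469}\right) \frac{1538715}{4547482920556} = \left(- \frac{1202604597}{469}\right) \frac{1538715}{4547482920556} = - \frac{1850465732472855}{2132769489740764}$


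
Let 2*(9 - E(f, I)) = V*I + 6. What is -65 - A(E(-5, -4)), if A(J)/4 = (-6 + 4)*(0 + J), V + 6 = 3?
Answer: -65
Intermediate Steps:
V = -3 (V = -6 + 3 = -3)
E(f, I) = 6 + 3*I/2 (E(f, I) = 9 - (-3*I + 6)/2 = 9 - (6 - 3*I)/2 = 9 + (-3 + 3*I/2) = 6 + 3*I/2)
A(J) = -8*J (A(J) = 4*((-6 + 4)*(0 + J)) = 4*(-2*J) = -8*J)
-65 - A(E(-5, -4)) = -65 - (-8)*(6 + (3/2)*(-4)) = -65 - (-8)*(6 - 6) = -65 - (-8)*0 = -65 - 1*0 = -65 + 0 = -65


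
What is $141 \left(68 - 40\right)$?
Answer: $3948$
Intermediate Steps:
$141 \left(68 - 40\right) = 141 \cdot 28 = 3948$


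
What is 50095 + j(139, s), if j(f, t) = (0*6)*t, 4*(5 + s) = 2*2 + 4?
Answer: 50095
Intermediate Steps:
s = -3 (s = -5 + (2*2 + 4)/4 = -5 + (4 + 4)/4 = -5 + (1/4)*8 = -5 + 2 = -3)
j(f, t) = 0 (j(f, t) = 0*t = 0)
50095 + j(139, s) = 50095 + 0 = 50095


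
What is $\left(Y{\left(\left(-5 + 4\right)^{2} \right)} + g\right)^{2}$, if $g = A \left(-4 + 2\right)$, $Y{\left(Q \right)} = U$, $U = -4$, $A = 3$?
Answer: $100$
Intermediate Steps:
$Y{\left(Q \right)} = -4$
$g = -6$ ($g = 3 \left(-4 + 2\right) = 3 \left(-2\right) = -6$)
$\left(Y{\left(\left(-5 + 4\right)^{2} \right)} + g\right)^{2} = \left(-4 - 6\right)^{2} = \left(-10\right)^{2} = 100$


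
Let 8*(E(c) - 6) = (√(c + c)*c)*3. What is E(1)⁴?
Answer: 1389393/1024 + 10449*√2/32 ≈ 1818.6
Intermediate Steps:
E(c) = 6 + 3*√2*c^(3/2)/8 (E(c) = 6 + ((√(c + c)*c)*3)/8 = 6 + ((√(2*c)*c)*3)/8 = 6 + (((√2*√c)*c)*3)/8 = 6 + ((√2*c^(3/2))*3)/8 = 6 + (3*√2*c^(3/2))/8 = 6 + 3*√2*c^(3/2)/8)
E(1)⁴ = (6 + 3*√2*1^(3/2)/8)⁴ = (6 + (3/8)*√2*1)⁴ = (6 + 3*√2/8)⁴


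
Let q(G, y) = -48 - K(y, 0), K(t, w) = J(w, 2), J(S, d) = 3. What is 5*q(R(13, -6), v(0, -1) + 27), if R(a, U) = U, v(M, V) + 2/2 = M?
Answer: -255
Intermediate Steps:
v(M, V) = -1 + M
K(t, w) = 3
q(G, y) = -51 (q(G, y) = -48 - 1*3 = -48 - 3 = -51)
5*q(R(13, -6), v(0, -1) + 27) = 5*(-51) = -255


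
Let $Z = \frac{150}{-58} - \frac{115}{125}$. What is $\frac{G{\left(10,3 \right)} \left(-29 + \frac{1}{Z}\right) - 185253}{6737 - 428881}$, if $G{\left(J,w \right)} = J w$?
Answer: $\frac{29571651}{67068128} \approx 0.44092$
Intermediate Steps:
$Z = - \frac{2542}{725}$ ($Z = 150 \left(- \frac{1}{58}\right) - \frac{23}{25} = - \frac{75}{29} - \frac{23}{25} = - \frac{2542}{725} \approx -3.5062$)
$\frac{G{\left(10,3 \right)} \left(-29 + \frac{1}{Z}\right) - 185253}{6737 - 428881} = \frac{10 \cdot 3 \left(-29 + \frac{1}{- \frac{2542}{725}}\right) - 185253}{6737 - 428881} = \frac{30 \left(-29 - \frac{725}{2542}\right) - 185253}{-422144} = \left(30 \left(- \frac{74443}{2542}\right) - 185253\right) \left(- \frac{1}{422144}\right) = \left(- \frac{1116645}{1271} - 185253\right) \left(- \frac{1}{422144}\right) = \left(- \frac{236573208}{1271}\right) \left(- \frac{1}{422144}\right) = \frac{29571651}{67068128}$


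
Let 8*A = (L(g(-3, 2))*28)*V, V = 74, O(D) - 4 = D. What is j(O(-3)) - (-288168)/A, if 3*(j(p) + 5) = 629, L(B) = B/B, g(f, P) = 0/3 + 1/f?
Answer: 1023530/777 ≈ 1317.3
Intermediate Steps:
g(f, P) = 1/f (g(f, P) = 0*(1/3) + 1/f = 0 + 1/f = 1/f)
O(D) = 4 + D
L(B) = 1
A = 259 (A = ((1*28)*74)/8 = (28*74)/8 = (1/8)*2072 = 259)
j(p) = 614/3 (j(p) = -5 + (1/3)*629 = -5 + 629/3 = 614/3)
j(O(-3)) - (-288168)/A = 614/3 - (-288168)/259 = 614/3 - 1*(-288168/259) = 614/3 + 288168/259 = 1023530/777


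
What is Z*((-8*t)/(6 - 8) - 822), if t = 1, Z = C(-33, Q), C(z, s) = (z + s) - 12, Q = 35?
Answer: 8180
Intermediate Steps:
C(z, s) = -12 + s + z (C(z, s) = (s + z) - 12 = -12 + s + z)
Z = -10 (Z = -12 + 35 - 33 = -10)
Z*((-8*t)/(6 - 8) - 822) = -10*((-8*1)/(6 - 8) - 822) = -10*(-8/(-2) - 822) = -10*(-8*(-1/2) - 822) = -10*(4 - 822) = -10*(-818) = 8180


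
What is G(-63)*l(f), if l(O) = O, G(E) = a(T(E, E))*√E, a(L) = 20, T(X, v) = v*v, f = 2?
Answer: 120*I*√7 ≈ 317.49*I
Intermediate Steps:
T(X, v) = v²
G(E) = 20*√E
G(-63)*l(f) = (20*√(-63))*2 = (20*(3*I*√7))*2 = (60*I*√7)*2 = 120*I*√7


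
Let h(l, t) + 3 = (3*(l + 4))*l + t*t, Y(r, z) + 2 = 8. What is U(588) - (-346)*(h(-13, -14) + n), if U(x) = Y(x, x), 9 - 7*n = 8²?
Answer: 1298580/7 ≈ 1.8551e+5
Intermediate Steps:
Y(r, z) = 6 (Y(r, z) = -2 + 8 = 6)
h(l, t) = -3 + t² + l*(12 + 3*l) (h(l, t) = -3 + ((3*(l + 4))*l + t*t) = -3 + ((3*(4 + l))*l + t²) = -3 + ((12 + 3*l)*l + t²) = -3 + (l*(12 + 3*l) + t²) = -3 + (t² + l*(12 + 3*l)) = -3 + t² + l*(12 + 3*l))
n = -55/7 (n = 9/7 - ⅐*8² = 9/7 - ⅐*64 = 9/7 - 64/7 = -55/7 ≈ -7.8571)
U(x) = 6
U(588) - (-346)*(h(-13, -14) + n) = 6 - (-346)*((-3 + (-14)² + 3*(-13)² + 12*(-13)) - 55/7) = 6 - (-346)*((-3 + 196 + 3*169 - 156) - 55/7) = 6 - (-346)*((-3 + 196 + 507 - 156) - 55/7) = 6 - (-346)*(544 - 55/7) = 6 - (-346)*3753/7 = 6 - 1*(-1298538/7) = 6 + 1298538/7 = 1298580/7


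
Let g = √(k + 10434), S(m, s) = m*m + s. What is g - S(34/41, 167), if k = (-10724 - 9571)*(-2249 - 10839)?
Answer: -281883/1681 + √265631394 ≈ 16131.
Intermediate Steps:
k = 265620960 (k = -20295*(-13088) = 265620960)
S(m, s) = s + m² (S(m, s) = m² + s = s + m²)
g = √265631394 (g = √(265620960 + 10434) = √265631394 ≈ 16298.)
g - S(34/41, 167) = √265631394 - (167 + (34/41)²) = √265631394 - (167 + 1156/1681) = √265631394 - 1*281883/1681 = √265631394 - 281883/1681 = -281883/1681 + √265631394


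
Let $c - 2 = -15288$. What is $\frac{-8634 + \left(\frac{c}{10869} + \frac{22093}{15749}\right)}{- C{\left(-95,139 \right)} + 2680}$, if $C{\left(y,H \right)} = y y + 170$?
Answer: $\frac{1477933166951}{1115210864715} \approx 1.3253$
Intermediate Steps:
$c = -15286$ ($c = 2 - 15288 = -15286$)
$C{\left(y,H \right)} = 170 + y^{2}$ ($C{\left(y,H \right)} = y^{2} + 170 = 170 + y^{2}$)
$\frac{-8634 + \left(\frac{c}{10869} + \frac{22093}{15749}\right)}{- C{\left(-95,139 \right)} + 2680} = \frac{-8634 + \left(- \frac{15286}{10869} + \frac{22093}{15749}\right)}{- (170 + \left(-95\right)^{2}) + 2680} = \frac{-8634 + \left(\left(-15286\right) \frac{1}{10869} + 22093 \cdot \frac{1}{15749}\right)}{- (170 + 9025) + 2680} = \frac{-8634 + \left(- \frac{15286}{10869} + \frac{22093}{15749}\right)}{\left(-1\right) 9195 + 2680} = \frac{-8634 - \frac{610397}{171175881}}{-9195 + 2680} = - \frac{1477933166951}{171175881 \left(-6515\right)} = \left(- \frac{1477933166951}{171175881}\right) \left(- \frac{1}{6515}\right) = \frac{1477933166951}{1115210864715}$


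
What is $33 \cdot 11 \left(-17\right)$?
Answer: $-6171$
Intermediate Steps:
$33 \cdot 11 \left(-17\right) = 363 \left(-17\right) = -6171$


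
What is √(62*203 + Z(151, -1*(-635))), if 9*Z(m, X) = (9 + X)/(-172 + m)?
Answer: √1019190/9 ≈ 112.17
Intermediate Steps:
Z(m, X) = (9 + X)/(9*(-172 + m)) (Z(m, X) = ((9 + X)/(-172 + m))/9 = (9 + X)/(9*(-172 + m)))
√(62*203 + Z(151, -1*(-635))) = √(62*203 + (9 - 1*(-635))/(9*(-172 + 151))) = √(12586 + (⅑)*(9 + 635)/(-21)) = √(12586 + (⅑)*(-1/21)*644) = √(12586 - 92/27) = √(339730/27) = √1019190/9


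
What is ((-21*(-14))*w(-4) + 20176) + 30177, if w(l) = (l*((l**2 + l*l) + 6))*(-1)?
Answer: 95041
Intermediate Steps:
w(l) = -l*(6 + 2*l**2) (w(l) = (l*((l**2 + l**2) + 6))*(-1) = (l*(2*l**2 + 6))*(-1) = (l*(6 + 2*l**2))*(-1) = -l*(6 + 2*l**2))
((-21*(-14))*w(-4) + 20176) + 30177 = ((-21*(-14))*(-2*(-4)*(3 + (-4)**2)) + 20176) + 30177 = (294*(-2*(-4)*(3 + 16)) + 20176) + 30177 = (294*(-2*(-4)*19) + 20176) + 30177 = (294*152 + 20176) + 30177 = (44688 + 20176) + 30177 = 64864 + 30177 = 95041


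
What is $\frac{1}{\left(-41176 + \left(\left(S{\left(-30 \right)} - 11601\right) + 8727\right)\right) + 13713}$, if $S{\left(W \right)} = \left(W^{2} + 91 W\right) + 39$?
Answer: $- \frac{1}{32128} \approx -3.1125 \cdot 10^{-5}$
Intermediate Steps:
$S{\left(W \right)} = 39 + W^{2} + 91 W$
$\frac{1}{\left(-41176 + \left(\left(S{\left(-30 \right)} - 11601\right) + 8727\right)\right) + 13713} = \frac{1}{\left(-41176 + \left(\left(\left(39 + \left(-30\right)^{2} + 91 \left(-30\right)\right) - 11601\right) + 8727\right)\right) + 13713} = \frac{1}{\left(-41176 + \left(\left(\left(39 + 900 - 2730\right) - 11601\right) + 8727\right)\right) + 13713} = \frac{1}{\left(-41176 + \left(\left(-1791 - 11601\right) + 8727\right)\right) + 13713} = \frac{1}{\left(-41176 + \left(-13392 + 8727\right)\right) + 13713} = \frac{1}{\left(-41176 - 4665\right) + 13713} = \frac{1}{-45841 + 13713} = \frac{1}{-32128} = - \frac{1}{32128}$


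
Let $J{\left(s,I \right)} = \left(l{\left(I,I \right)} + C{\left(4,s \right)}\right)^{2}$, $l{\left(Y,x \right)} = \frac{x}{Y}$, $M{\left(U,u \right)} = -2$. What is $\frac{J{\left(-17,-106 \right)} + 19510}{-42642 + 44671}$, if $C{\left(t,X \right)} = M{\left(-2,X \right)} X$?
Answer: $\frac{20735}{2029} \approx 10.219$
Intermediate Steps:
$C{\left(t,X \right)} = - 2 X$
$J{\left(s,I \right)} = \left(1 - 2 s\right)^{2}$ ($J{\left(s,I \right)} = \left(\frac{I}{I} - 2 s\right)^{2} = \left(1 - 2 s\right)^{2}$)
$\frac{J{\left(-17,-106 \right)} + 19510}{-42642 + 44671} = \frac{\left(1 - -34\right)^{2} + 19510}{-42642 + 44671} = \frac{\left(1 + 34\right)^{2} + 19510}{2029} = \left(35^{2} + 19510\right) \frac{1}{2029} = \left(1225 + 19510\right) \frac{1}{2029} = 20735 \cdot \frac{1}{2029} = \frac{20735}{2029}$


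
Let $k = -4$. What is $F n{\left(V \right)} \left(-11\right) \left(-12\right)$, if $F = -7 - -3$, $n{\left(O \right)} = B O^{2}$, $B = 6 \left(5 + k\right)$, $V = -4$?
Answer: $-50688$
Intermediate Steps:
$B = 6$ ($B = 6 \left(5 - 4\right) = 6 \cdot 1 = 6$)
$n{\left(O \right)} = 6 O^{2}$
$F = -4$ ($F = -7 + 3 = -4$)
$F n{\left(V \right)} \left(-11\right) \left(-12\right) = - 4 \cdot 6 \left(-4\right)^{2} \left(-11\right) \left(-12\right) = - 4 \cdot 6 \cdot 16 \left(-11\right) \left(-12\right) = \left(-4\right) 96 \left(-11\right) \left(-12\right) = \left(-384\right) \left(-11\right) \left(-12\right) = 4224 \left(-12\right) = -50688$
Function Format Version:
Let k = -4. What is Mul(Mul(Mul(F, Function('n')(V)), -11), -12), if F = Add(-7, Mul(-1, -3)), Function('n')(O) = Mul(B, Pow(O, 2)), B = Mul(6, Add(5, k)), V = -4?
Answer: -50688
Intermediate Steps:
B = 6 (B = Mul(6, Add(5, -4)) = Mul(6, 1) = 6)
Function('n')(O) = Mul(6, Pow(O, 2))
F = -4 (F = Add(-7, 3) = -4)
Mul(Mul(Mul(F, Function('n')(V)), -11), -12) = Mul(Mul(Mul(-4, Mul(6, Pow(-4, 2))), -11), -12) = Mul(Mul(Mul(-4, Mul(6, 16)), -11), -12) = Mul(Mul(Mul(-4, 96), -11), -12) = Mul(Mul(-384, -11), -12) = Mul(4224, -12) = -50688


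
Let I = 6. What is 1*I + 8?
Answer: 14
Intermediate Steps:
1*I + 8 = 1*6 + 8 = 6 + 8 = 14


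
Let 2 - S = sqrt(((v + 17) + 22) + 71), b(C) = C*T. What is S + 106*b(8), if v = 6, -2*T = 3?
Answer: -1270 - 2*sqrt(29) ≈ -1280.8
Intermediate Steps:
T = -3/2 (T = -1/2*3 = -3/2 ≈ -1.5000)
b(C) = -3*C/2 (b(C) = C*(-3/2) = -3*C/2)
S = 2 - 2*sqrt(29) (S = 2 - sqrt(((6 + 17) + 22) + 71) = 2 - sqrt((23 + 22) + 71) = 2 - sqrt(45 + 71) = 2 - sqrt(116) = 2 - 2*sqrt(29) ≈ -8.7703)
S + 106*b(8) = (2 - 2*sqrt(29)) + 106*(-3/2*8) = (2 - 2*sqrt(29)) + 106*(-12) = (2 - 2*sqrt(29)) - 1272 = -1270 - 2*sqrt(29)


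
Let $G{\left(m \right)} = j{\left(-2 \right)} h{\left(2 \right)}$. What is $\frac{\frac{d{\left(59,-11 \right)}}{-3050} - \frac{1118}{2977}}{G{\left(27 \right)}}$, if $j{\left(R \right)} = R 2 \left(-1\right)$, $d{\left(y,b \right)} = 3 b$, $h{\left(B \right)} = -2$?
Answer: $\frac{254743}{5587600} \approx 0.045591$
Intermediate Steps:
$j{\left(R \right)} = - 2 R$ ($j{\left(R \right)} = 2 R \left(-1\right) = - 2 R$)
$G{\left(m \right)} = -8$ ($G{\left(m \right)} = \left(-2\right) \left(-2\right) \left(-2\right) = 4 \left(-2\right) = -8$)
$\frac{\frac{d{\left(59,-11 \right)}}{-3050} - \frac{1118}{2977}}{G{\left(27 \right)}} = \frac{\frac{3 \left(-11\right)}{-3050} - \frac{1118}{2977}}{-8} = \left(\left(-33\right) \left(- \frac{1}{3050}\right) - \frac{86}{229}\right) \left(- \frac{1}{8}\right) = \left(\frac{33}{3050} - \frac{86}{229}\right) \left(- \frac{1}{8}\right) = \left(- \frac{254743}{698450}\right) \left(- \frac{1}{8}\right) = \frac{254743}{5587600}$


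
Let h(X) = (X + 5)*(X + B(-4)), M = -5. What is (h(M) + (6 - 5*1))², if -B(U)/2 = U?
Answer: 1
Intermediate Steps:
B(U) = -2*U
h(X) = (5 + X)*(8 + X) (h(X) = (X + 5)*(X - 2*(-4)) = (5 + X)*(X + 8) = (5 + X)*(8 + X))
(h(M) + (6 - 5*1))² = ((40 + (-5)² + 13*(-5)) + (6 - 5*1))² = ((40 + 25 - 65) + (6 - 5))² = (0 + 1)² = 1² = 1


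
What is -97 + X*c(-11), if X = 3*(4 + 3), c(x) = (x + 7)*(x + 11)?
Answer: -97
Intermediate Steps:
c(x) = (7 + x)*(11 + x)
X = 21 (X = 3*7 = 21)
-97 + X*c(-11) = -97 + 21*(77 + (-11)² + 18*(-11)) = -97 + 21*(77 + 121 - 198) = -97 + 21*0 = -97 + 0 = -97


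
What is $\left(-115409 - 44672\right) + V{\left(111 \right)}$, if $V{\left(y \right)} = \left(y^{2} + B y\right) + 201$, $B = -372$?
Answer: $-188851$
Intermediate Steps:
$V{\left(y \right)} = 201 + y^{2} - 372 y$ ($V{\left(y \right)} = \left(y^{2} - 372 y\right) + 201 = 201 + y^{2} - 372 y$)
$\left(-115409 - 44672\right) + V{\left(111 \right)} = \left(-115409 - 44672\right) + \left(201 + 111^{2} - 41292\right) = -160081 + \left(201 + 12321 - 41292\right) = -160081 - 28770 = -188851$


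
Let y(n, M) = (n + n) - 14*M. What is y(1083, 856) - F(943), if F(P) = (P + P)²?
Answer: -3566814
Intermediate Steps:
F(P) = 4*P² (F(P) = (2*P)² = 4*P²)
y(n, M) = -14*M + 2*n (y(n, M) = 2*n - 14*M = -14*M + 2*n)
y(1083, 856) - F(943) = (-14*856 + 2*1083) - 4*943² = (-11984 + 2166) - 4*889249 = -9818 - 1*3556996 = -9818 - 3556996 = -3566814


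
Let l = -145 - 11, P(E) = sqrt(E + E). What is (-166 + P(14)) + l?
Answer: -322 + 2*sqrt(7) ≈ -316.71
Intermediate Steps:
P(E) = sqrt(2)*sqrt(E) (P(E) = sqrt(2*E) = sqrt(2)*sqrt(E))
l = -156
(-166 + P(14)) + l = (-166 + sqrt(2)*sqrt(14)) - 156 = (-166 + 2*sqrt(7)) - 156 = -322 + 2*sqrt(7)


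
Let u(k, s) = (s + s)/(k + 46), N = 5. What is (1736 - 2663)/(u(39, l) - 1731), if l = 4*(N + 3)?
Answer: 78795/147071 ≈ 0.53576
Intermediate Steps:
l = 32 (l = 4*(5 + 3) = 4*8 = 32)
u(k, s) = 2*s/(46 + k) (u(k, s) = (2*s)/(46 + k) = 2*s/(46 + k))
(1736 - 2663)/(u(39, l) - 1731) = (1736 - 2663)/(2*32/(46 + 39) - 1731) = -927/(2*32/85 - 1731) = -927/(2*32*(1/85) - 1731) = -927/(64/85 - 1731) = -927/(-147071/85) = -927*(-85/147071) = 78795/147071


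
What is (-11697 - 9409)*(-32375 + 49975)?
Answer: -371465600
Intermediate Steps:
(-11697 - 9409)*(-32375 + 49975) = -21106*17600 = -371465600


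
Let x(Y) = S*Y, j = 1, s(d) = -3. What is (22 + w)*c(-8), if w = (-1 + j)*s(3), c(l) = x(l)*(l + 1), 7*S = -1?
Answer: -176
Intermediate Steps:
S = -⅐ (S = (⅐)*(-1) = -⅐ ≈ -0.14286)
x(Y) = -Y/7
c(l) = -l*(1 + l)/7 (c(l) = (-l/7)*(l + 1) = (-l/7)*(1 + l) = -l*(1 + l)/7)
w = 0 (w = (-1 + 1)*(-3) = 0*(-3) = 0)
(22 + w)*c(-8) = (22 + 0)*(-⅐*(-8)*(1 - 8)) = 22*(-⅐*(-8)*(-7)) = 22*(-8) = -176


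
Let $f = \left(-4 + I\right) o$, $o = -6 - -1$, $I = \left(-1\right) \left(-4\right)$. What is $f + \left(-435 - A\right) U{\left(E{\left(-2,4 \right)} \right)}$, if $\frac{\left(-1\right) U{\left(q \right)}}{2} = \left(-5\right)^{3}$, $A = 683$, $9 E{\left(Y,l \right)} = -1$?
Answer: $-279500$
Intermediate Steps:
$I = 4$
$o = -5$ ($o = -6 + 1 = -5$)
$E{\left(Y,l \right)} = - \frac{1}{9}$ ($E{\left(Y,l \right)} = \frac{1}{9} \left(-1\right) = - \frac{1}{9}$)
$U{\left(q \right)} = 250$ ($U{\left(q \right)} = - 2 \left(-5\right)^{3} = \left(-2\right) \left(-125\right) = 250$)
$f = 0$ ($f = \left(-4 + 4\right) \left(-5\right) = 0 \left(-5\right) = 0$)
$f + \left(-435 - A\right) U{\left(E{\left(-2,4 \right)} \right)} = 0 + \left(-435 - 683\right) 250 = 0 - 279500 = -279500$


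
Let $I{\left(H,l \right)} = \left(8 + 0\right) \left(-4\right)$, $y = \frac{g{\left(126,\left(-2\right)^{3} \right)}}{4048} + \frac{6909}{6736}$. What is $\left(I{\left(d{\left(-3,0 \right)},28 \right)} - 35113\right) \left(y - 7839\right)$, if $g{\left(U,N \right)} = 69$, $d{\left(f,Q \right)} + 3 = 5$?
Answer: $\frac{927766147995}{3368} \approx 2.7547 \cdot 10^{8}$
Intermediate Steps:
$d{\left(f,Q \right)} = 2$ ($d{\left(f,Q \right)} = -3 + 5 = 2$)
$y = \frac{38631}{37048}$ ($y = \frac{69}{4048} + \frac{6909}{6736} = 69 \cdot \frac{1}{4048} + 6909 \cdot \frac{1}{6736} = \frac{3}{176} + \frac{6909}{6736} = \frac{38631}{37048} \approx 1.0427$)
$I{\left(H,l \right)} = -32$ ($I{\left(H,l \right)} = 8 \left(-4\right) = -32$)
$\left(I{\left(d{\left(-3,0 \right)},28 \right)} - 35113\right) \left(y - 7839\right) = \left(-32 - 35113\right) \left(\frac{38631}{37048} - 7839\right) = \left(-35145\right) \left(- \frac{290380641}{37048}\right) = \frac{927766147995}{3368}$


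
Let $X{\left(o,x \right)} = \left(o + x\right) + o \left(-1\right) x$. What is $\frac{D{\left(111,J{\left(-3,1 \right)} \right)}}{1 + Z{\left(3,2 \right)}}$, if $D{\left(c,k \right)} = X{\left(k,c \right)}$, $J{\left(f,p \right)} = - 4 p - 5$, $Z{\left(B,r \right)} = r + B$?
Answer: $\frac{367}{2} \approx 183.5$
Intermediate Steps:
$Z{\left(B,r \right)} = B + r$
$J{\left(f,p \right)} = -5 - 4 p$
$X{\left(o,x \right)} = o + x - o x$ ($X{\left(o,x \right)} = \left(o + x\right) + - o x = \left(o + x\right) - o x = o + x - o x$)
$D{\left(c,k \right)} = c + k - c k$ ($D{\left(c,k \right)} = k + c - k c = k + c - c k = c + k - c k$)
$\frac{D{\left(111,J{\left(-3,1 \right)} \right)}}{1 + Z{\left(3,2 \right)}} = \frac{111 - 9 - 111 \left(-5 - 4\right)}{1 + \left(3 + 2\right)} = \frac{111 - 9 - 111 \left(-5 - 4\right)}{1 + 5} = \frac{111 - 9 - 111 \left(-9\right)}{6} = \frac{111 - 9 + 999}{6} = \frac{1}{6} \cdot 1101 = \frac{367}{2}$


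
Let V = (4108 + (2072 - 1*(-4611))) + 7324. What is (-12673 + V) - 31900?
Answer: -26458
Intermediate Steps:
V = 18115 (V = (4108 + (2072 + 4611)) + 7324 = (4108 + 6683) + 7324 = 10791 + 7324 = 18115)
(-12673 + V) - 31900 = (-12673 + 18115) - 31900 = 5442 - 31900 = -26458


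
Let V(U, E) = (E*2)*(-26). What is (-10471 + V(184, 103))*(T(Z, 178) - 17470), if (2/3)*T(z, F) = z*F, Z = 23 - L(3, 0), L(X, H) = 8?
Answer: 213110555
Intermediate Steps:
V(U, E) = -52*E (V(U, E) = (2*E)*(-26) = -52*E)
Z = 15 (Z = 23 - 1*8 = 23 - 8 = 15)
T(z, F) = 3*F*z/2 (T(z, F) = 3*(z*F)/2 = 3*(F*z)/2 = 3*F*z/2)
(-10471 + V(184, 103))*(T(Z, 178) - 17470) = (-10471 - 52*103)*((3/2)*178*15 - 17470) = (-10471 - 5356)*(4005 - 17470) = -15827*(-13465) = 213110555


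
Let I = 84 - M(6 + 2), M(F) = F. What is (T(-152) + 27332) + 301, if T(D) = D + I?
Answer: 27557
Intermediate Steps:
I = 76 (I = 84 - (6 + 2) = 84 - 1*8 = 84 - 8 = 76)
T(D) = 76 + D (T(D) = D + 76 = 76 + D)
(T(-152) + 27332) + 301 = ((76 - 152) + 27332) + 301 = (-76 + 27332) + 301 = 27256 + 301 = 27557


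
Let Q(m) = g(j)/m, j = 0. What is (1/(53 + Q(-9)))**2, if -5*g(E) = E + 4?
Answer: 2025/5707321 ≈ 0.00035481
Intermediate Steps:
g(E) = -4/5 - E/5 (g(E) = -(E + 4)/5 = -(4 + E)/5 = -4/5 - E/5)
Q(m) = -4/(5*m) (Q(m) = (-4/5 - 1/5*0)/m = (-4/5 + 0)/m = -4/(5*m))
(1/(53 + Q(-9)))**2 = (1/(53 - 4/5/(-9)))**2 = (1/(53 - 4/5*(-1/9)))**2 = (1/(53 + 4/45))**2 = (1/(2389/45))**2 = (45/2389)**2 = 2025/5707321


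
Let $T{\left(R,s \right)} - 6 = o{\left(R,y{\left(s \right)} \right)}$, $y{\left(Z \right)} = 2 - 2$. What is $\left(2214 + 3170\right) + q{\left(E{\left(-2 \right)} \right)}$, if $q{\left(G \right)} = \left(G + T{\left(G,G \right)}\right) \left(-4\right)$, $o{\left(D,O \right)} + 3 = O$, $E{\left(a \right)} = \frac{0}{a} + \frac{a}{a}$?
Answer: $5368$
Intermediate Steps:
$y{\left(Z \right)} = 0$
$E{\left(a \right)} = 1$ ($E{\left(a \right)} = 0 + 1 = 1$)
$o{\left(D,O \right)} = -3 + O$
$T{\left(R,s \right)} = 3$ ($T{\left(R,s \right)} = 6 + \left(-3 + 0\right) = 6 - 3 = 3$)
$q{\left(G \right)} = -12 - 4 G$ ($q{\left(G \right)} = \left(G + 3\right) \left(-4\right) = \left(3 + G\right) \left(-4\right) = -12 - 4 G$)
$\left(2214 + 3170\right) + q{\left(E{\left(-2 \right)} \right)} = \left(2214 + 3170\right) - 16 = 5384 - 16 = 5368$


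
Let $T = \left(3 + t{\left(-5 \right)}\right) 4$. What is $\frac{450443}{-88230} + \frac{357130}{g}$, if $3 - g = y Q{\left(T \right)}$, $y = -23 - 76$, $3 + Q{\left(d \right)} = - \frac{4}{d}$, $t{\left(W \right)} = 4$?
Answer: $- \frac{73846221617}{63437370} \approx -1164.1$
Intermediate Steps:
$T = 28$ ($T = \left(3 + 4\right) 4 = 7 \cdot 4 = 28$)
$Q{\left(d \right)} = -3 - \frac{4}{d}$
$y = -99$ ($y = -23 - 76 = -99$)
$g = - \frac{2157}{7}$ ($g = 3 - - 99 \left(-3 - \frac{4}{28}\right) = 3 - - 99 \left(-3 - \frac{1}{7}\right) = 3 - \left(-99\right) \left(- \frac{22}{7}\right) = 3 - \frac{2178}{7} = - \frac{2157}{7} \approx -308.14$)
$\frac{450443}{-88230} + \frac{357130}{g} = \frac{450443}{-88230} + \frac{357130}{- \frac{2157}{7}} = 450443 \left(- \frac{1}{88230}\right) + 357130 \left(- \frac{7}{2157}\right) = - \frac{450443}{88230} - \frac{2499910}{2157} = - \frac{73846221617}{63437370}$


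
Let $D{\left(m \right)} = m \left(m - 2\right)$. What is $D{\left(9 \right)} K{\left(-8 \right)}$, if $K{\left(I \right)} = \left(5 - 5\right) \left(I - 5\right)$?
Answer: $0$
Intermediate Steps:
$K{\left(I \right)} = 0$ ($K{\left(I \right)} = 0 \left(-5 + I\right) = 0$)
$D{\left(m \right)} = m \left(-2 + m\right)$
$D{\left(9 \right)} K{\left(-8 \right)} = 9 \left(-2 + 9\right) 0 = 9 \cdot 7 \cdot 0 = 63 \cdot 0 = 0$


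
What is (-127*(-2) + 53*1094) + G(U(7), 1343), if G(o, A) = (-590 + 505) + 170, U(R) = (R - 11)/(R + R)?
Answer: 58321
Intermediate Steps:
U(R) = (-11 + R)/(2*R) (U(R) = (-11 + R)/((2*R)) = (-11 + R)*(1/(2*R)) = (-11 + R)/(2*R))
G(o, A) = 85 (G(o, A) = -85 + 170 = 85)
(-127*(-2) + 53*1094) + G(U(7), 1343) = (-127*(-2) + 53*1094) + 85 = (254 + 57982) + 85 = 58236 + 85 = 58321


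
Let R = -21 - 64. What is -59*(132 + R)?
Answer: -2773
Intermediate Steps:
R = -85
-59*(132 + R) = -59*(132 - 85) = -59*47 = -2773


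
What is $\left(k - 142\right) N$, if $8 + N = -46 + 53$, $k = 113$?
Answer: $29$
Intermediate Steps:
$N = -1$ ($N = -8 + \left(-46 + 53\right) = -8 + 7 = -1$)
$\left(k - 142\right) N = \left(113 - 142\right) \left(-1\right) = \left(-29\right) \left(-1\right) = 29$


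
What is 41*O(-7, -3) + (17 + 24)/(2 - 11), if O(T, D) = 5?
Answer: 1804/9 ≈ 200.44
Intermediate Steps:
41*O(-7, -3) + (17 + 24)/(2 - 11) = 41*5 + (17 + 24)/(2 - 11) = 205 + 41/(-9) = 205 + 41*(-⅑) = 205 - 41/9 = 1804/9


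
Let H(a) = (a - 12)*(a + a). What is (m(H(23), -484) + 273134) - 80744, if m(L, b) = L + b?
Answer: 192412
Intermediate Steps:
H(a) = 2*a*(-12 + a) (H(a) = (-12 + a)*(2*a) = 2*a*(-12 + a))
(m(H(23), -484) + 273134) - 80744 = ((2*23*(-12 + 23) - 484) + 273134) - 80744 = ((2*23*11 - 484) + 273134) - 80744 = ((506 - 484) + 273134) - 80744 = (22 + 273134) - 80744 = 273156 - 80744 = 192412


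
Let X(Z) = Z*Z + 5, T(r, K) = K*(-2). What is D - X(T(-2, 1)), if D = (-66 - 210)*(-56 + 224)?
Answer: -46377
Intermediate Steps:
T(r, K) = -2*K
D = -46368 (D = -276*168 = -46368)
X(Z) = 5 + Z² (X(Z) = Z² + 5 = 5 + Z²)
D - X(T(-2, 1)) = -46368 - (5 + (-2*1)²) = -46368 - (5 + (-2)²) = -46368 - (5 + 4) = -46368 - 1*9 = -46368 - 9 = -46377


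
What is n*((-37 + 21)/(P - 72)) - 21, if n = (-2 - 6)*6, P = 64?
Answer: -117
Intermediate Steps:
n = -48 (n = -8*6 = -48)
n*((-37 + 21)/(P - 72)) - 21 = -48*(-37 + 21)/(64 - 72) - 21 = -(-768)/(-8) - 21 = -(-768)*(-1)/8 - 21 = -48*2 - 21 = -96 - 21 = -117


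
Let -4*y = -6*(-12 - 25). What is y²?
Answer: 12321/4 ≈ 3080.3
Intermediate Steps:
y = -111/2 (y = -(-3)*(-12 - 25)/2 = -(-3)*(-37)/2 = -¼*222 = -111/2 ≈ -55.500)
y² = (-111/2)² = 12321/4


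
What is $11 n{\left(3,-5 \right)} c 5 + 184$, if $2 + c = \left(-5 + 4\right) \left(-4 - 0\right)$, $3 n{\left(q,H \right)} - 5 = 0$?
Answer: $\frac{1102}{3} \approx 367.33$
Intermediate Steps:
$n{\left(q,H \right)} = \frac{5}{3}$ ($n{\left(q,H \right)} = \frac{5}{3} + \frac{1}{3} \cdot 0 = \frac{5}{3} + 0 = \frac{5}{3}$)
$c = 2$ ($c = -2 + \left(-5 + 4\right) \left(-4 - 0\right) = -2 - \left(-4 + 0\right) = -2 - -4 = -2 + 4 = 2$)
$11 n{\left(3,-5 \right)} c 5 + 184 = 11 \cdot \frac{5}{3} \cdot 2 \cdot 5 + 184 = 11 \cdot \frac{10}{3} \cdot 5 + 184 = 11 \cdot \frac{50}{3} + 184 = \frac{550}{3} + 184 = \frac{1102}{3}$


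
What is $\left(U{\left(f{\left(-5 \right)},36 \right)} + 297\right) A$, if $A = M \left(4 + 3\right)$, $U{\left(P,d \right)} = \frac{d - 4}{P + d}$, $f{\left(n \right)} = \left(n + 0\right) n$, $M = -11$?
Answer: $- \frac{1397473}{61} \approx -22909.0$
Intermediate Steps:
$f{\left(n \right)} = n^{2}$ ($f{\left(n \right)} = n n = n^{2}$)
$U{\left(P,d \right)} = \frac{-4 + d}{P + d}$
$A = -77$ ($A = - 11 \left(4 + 3\right) = \left(-11\right) 7 = -77$)
$\left(U{\left(f{\left(-5 \right)},36 \right)} + 297\right) A = \left(\frac{-4 + 36}{\left(-5\right)^{2} + 36} + 297\right) \left(-77\right) = \left(\frac{1}{25 + 36} \cdot 32 + 297\right) \left(-77\right) = \left(\frac{1}{61} \cdot 32 + 297\right) \left(-77\right) = \left(\frac{32}{61} + 297\right) \left(-77\right) = \frac{18149}{61} \left(-77\right) = - \frac{1397473}{61}$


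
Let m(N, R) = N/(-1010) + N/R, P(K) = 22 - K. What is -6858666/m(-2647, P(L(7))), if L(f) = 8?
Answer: 8081794770/219701 ≈ 36785.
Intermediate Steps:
m(N, R) = -N/1010 + N/R (m(N, R) = N*(-1/1010) + N/R = -N/1010 + N/R)
-6858666/m(-2647, P(L(7))) = -6858666/(-1/1010*(-2647) - 2647/(22 - 1*8)) = -6858666/(2647/1010 - 2647/(22 - 8)) = -6858666/(2647/1010 - 2647/14) = -6858666/(-659103/3535) = -6858666*(-3535/659103) = 8081794770/219701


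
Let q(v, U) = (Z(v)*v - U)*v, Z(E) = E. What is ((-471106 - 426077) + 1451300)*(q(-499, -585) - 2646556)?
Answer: -70478124606490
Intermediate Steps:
q(v, U) = v*(v**2 - U) (q(v, U) = (v*v - U)*v = (v**2 - U)*v = v*(v**2 - U))
((-471106 - 426077) + 1451300)*(q(-499, -585) - 2646556) = ((-471106 - 426077) + 1451300)*(-499*((-499)**2 - 1*(-585)) - 2646556) = (-897183 + 1451300)*(-499*(249001 + 585) - 2646556) = 554117*(-499*249586 - 2646556) = 554117*(-124543414 - 2646556) = 554117*(-127189970) = -70478124606490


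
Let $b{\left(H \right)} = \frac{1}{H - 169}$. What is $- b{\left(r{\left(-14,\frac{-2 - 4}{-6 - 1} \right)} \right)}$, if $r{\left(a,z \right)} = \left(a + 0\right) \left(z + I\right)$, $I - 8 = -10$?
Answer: $\frac{1}{153} \approx 0.0065359$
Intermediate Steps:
$I = -2$ ($I = 8 - 10 = -2$)
$r{\left(a,z \right)} = a \left(-2 + z\right)$ ($r{\left(a,z \right)} = \left(a + 0\right) \left(z - 2\right) = a \left(-2 + z\right)$)
$b{\left(H \right)} = \frac{1}{-169 + H}$
$- b{\left(r{\left(-14,\frac{-2 - 4}{-6 - 1} \right)} \right)} = - \frac{1}{-169 - 14 \left(-2 + \frac{-2 - 4}{-6 - 1}\right)} = - \frac{1}{-169 - 14 \left(-2 - \frac{6}{-7}\right)} = - \frac{1}{-169 - 14 \left(-2 - - \frac{6}{7}\right)} = - \frac{1}{-169 - 14 \left(-2 + \frac{6}{7}\right)} = - \frac{1}{-169 - -16} = - \frac{1}{-169 + 16} = - \frac{1}{-153} = \left(-1\right) \left(- \frac{1}{153}\right) = \frac{1}{153}$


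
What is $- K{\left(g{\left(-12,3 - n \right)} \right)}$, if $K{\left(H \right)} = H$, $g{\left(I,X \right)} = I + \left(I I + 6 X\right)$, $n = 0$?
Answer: $-150$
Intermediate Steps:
$g{\left(I,X \right)} = I + I^{2} + 6 X$ ($g{\left(I,X \right)} = I + \left(I^{2} + 6 X\right) = I + I^{2} + 6 X$)
$- K{\left(g{\left(-12,3 - n \right)} \right)} = - (-12 + \left(-12\right)^{2} + 6 \left(3 - 0\right)) = - (-12 + 144 + 6 \left(3 + 0\right)) = - (-12 + 144 + 6 \cdot 3) = - (-12 + 144 + 18) = \left(-1\right) 150 = -150$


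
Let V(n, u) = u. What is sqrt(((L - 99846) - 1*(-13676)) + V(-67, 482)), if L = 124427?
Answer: sqrt(38739) ≈ 196.82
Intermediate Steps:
sqrt(((L - 99846) - 1*(-13676)) + V(-67, 482)) = sqrt(((124427 - 99846) - 1*(-13676)) + 482) = sqrt((24581 + 13676) + 482) = sqrt(38257 + 482) = sqrt(38739)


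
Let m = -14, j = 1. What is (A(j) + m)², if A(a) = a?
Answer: 169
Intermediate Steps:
(A(j) + m)² = (1 - 14)² = (-13)² = 169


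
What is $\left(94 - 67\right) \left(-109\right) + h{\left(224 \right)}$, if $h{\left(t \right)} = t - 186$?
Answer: $-2905$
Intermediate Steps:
$h{\left(t \right)} = -186 + t$
$\left(94 - 67\right) \left(-109\right) + h{\left(224 \right)} = \left(94 - 67\right) \left(-109\right) + \left(-186 + 224\right) = 27 \left(-109\right) + 38 = -2943 + 38 = -2905$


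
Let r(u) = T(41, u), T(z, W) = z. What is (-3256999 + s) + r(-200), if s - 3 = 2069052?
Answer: -1187903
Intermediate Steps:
s = 2069055 (s = 3 + 2069052 = 2069055)
r(u) = 41
(-3256999 + s) + r(-200) = (-3256999 + 2069055) + 41 = -1187944 + 41 = -1187903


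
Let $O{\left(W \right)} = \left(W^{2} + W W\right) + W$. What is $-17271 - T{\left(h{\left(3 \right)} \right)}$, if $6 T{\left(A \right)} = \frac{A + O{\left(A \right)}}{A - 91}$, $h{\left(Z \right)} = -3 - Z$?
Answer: $- \frac{1675277}{97} \approx -17271.0$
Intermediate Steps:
$O{\left(W \right)} = W + 2 W^{2}$ ($O{\left(W \right)} = \left(W^{2} + W^{2}\right) + W = 2 W^{2} + W = W + 2 W^{2}$)
$T{\left(A \right)} = \frac{A + A \left(1 + 2 A\right)}{6 \left(-91 + A\right)}$ ($T{\left(A \right)} = \frac{\left(A + A \left(1 + 2 A\right)\right) \frac{1}{A - 91}}{6} = \frac{\left(A + A \left(1 + 2 A\right)\right) \frac{1}{-91 + A}}{6} = \frac{\frac{1}{-91 + A} \left(A + A \left(1 + 2 A\right)\right)}{6} = \frac{A + A \left(1 + 2 A\right)}{6 \left(-91 + A\right)}$)
$-17271 - T{\left(h{\left(3 \right)} \right)} = -17271 - \frac{\left(-3 - 3\right) \left(1 - 6\right)}{3 \left(-91 - 6\right)} = -17271 - \frac{1}{3} \left(-6\right) \frac{1}{-91 - 6} \left(1 - 6\right) = -17271 - \frac{1}{3} \left(-6\right) \frac{1}{-97} \left(-5\right) = -17271 - \frac{1}{3} \left(-6\right) \left(- \frac{1}{97}\right) \left(-5\right) = -17271 - - \frac{10}{97} = -17271 + \frac{10}{97} = - \frac{1675277}{97}$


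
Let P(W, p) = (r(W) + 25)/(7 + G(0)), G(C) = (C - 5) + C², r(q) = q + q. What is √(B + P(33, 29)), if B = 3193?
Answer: √12954/2 ≈ 56.908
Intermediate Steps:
r(q) = 2*q
G(C) = -5 + C + C² (G(C) = (-5 + C) + C² = -5 + C + C²)
P(W, p) = 25/2 + W (P(W, p) = (2*W + 25)/(7 + (-5 + 0 + 0²)) = (25 + 2*W)/(7 + (-5 + 0 + 0)) = (25 + 2*W)/(7 - 5) = (25 + 2*W)/2 = (25 + 2*W)*(½) = 25/2 + W)
√(B + P(33, 29)) = √(3193 + (25/2 + 33)) = √(3193 + 91/2) = √(6477/2) = √12954/2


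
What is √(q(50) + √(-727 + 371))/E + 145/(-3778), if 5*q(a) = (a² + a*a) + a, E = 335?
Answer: -145/3778 + √(1010 + 2*I*√89)/335 ≈ 0.056491 + 0.00088608*I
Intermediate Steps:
q(a) = a/5 + 2*a²/5 (q(a) = ((a² + a*a) + a)/5 = ((a² + a²) + a)/5 = (2*a² + a)/5 = (a + 2*a²)/5 = a/5 + 2*a²/5)
√(q(50) + √(-727 + 371))/E + 145/(-3778) = √((⅕)*50*(1 + 2*50) + √(-727 + 371))/335 + 145/(-3778) = √((⅕)*50*(1 + 100) + √(-356))*(1/335) + 145*(-1/3778) = √((⅕)*50*101 + 2*I*√89)*(1/335) - 145/3778 = √(1010 + 2*I*√89)*(1/335) - 145/3778 = √(1010 + 2*I*√89)/335 - 145/3778 = -145/3778 + √(1010 + 2*I*√89)/335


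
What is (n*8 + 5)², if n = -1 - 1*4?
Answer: 1225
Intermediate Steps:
n = -5 (n = -1 - 4 = -5)
(n*8 + 5)² = (-5*8 + 5)² = (-40 + 5)² = (-35)² = 1225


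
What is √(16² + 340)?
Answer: 2*√149 ≈ 24.413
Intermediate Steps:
√(16² + 340) = √(256 + 340) = √596 = 2*√149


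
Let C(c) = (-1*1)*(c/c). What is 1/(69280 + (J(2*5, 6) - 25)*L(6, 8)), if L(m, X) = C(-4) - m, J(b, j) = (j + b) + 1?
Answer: 1/69336 ≈ 1.4423e-5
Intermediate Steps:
J(b, j) = 1 + b + j (J(b, j) = (b + j) + 1 = 1 + b + j)
C(c) = -1 (C(c) = -1*1 = -1)
L(m, X) = -1 - m
1/(69280 + (J(2*5, 6) - 25)*L(6, 8)) = 1/(69280 + ((1 + 2*5 + 6) - 25)*(-1 - 1*6)) = 1/(69280 + ((1 + 10 + 6) - 25)*(-1 - 6)) = 1/(69280 + (17 - 25)*(-7)) = 1/(69280 - 8*(-7)) = 1/(69280 + 56) = 1/69336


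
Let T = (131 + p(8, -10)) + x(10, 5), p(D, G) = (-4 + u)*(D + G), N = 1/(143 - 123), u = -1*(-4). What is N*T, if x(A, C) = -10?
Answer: 121/20 ≈ 6.0500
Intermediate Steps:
u = 4
N = 1/20 ≈ 0.050000
p(D, G) = 0 (p(D, G) = (-4 + 4)*(D + G) = 0*(D + G) = 0)
T = 121 (T = (131 + 0) - 10 = 131 - 10 = 121)
N*T = (1/20)*121 = 121/20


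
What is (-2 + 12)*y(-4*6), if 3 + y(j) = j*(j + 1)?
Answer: 5490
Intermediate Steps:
y(j) = -3 + j*(1 + j) (y(j) = -3 + j*(j + 1) = -3 + j*(1 + j))
(-2 + 12)*y(-4*6) = (-2 + 12)*(-3 - 4*6 + (-4*6)**2) = 10*(-3 - 24 + (-24)**2) = 10*(-3 - 24 + 576) = 10*549 = 5490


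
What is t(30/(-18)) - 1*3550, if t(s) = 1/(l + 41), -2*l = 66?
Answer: -28399/8 ≈ -3549.9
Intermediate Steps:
l = -33 (l = -1/2*66 = -33)
t(s) = 1/8 (t(s) = 1/(-33 + 41) = 1/8)
t(30/(-18)) - 1*3550 = 1/8 - 1*3550 = 1/8 - 3550 = -28399/8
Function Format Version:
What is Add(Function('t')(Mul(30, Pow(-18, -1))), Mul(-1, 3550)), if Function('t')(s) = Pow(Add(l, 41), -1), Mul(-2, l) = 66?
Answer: Rational(-28399, 8) ≈ -3549.9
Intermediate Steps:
l = -33 (l = Mul(Rational(-1, 2), 66) = -33)
Function('t')(s) = Rational(1, 8) (Function('t')(s) = Pow(Add(-33, 41), -1) = Pow(8, -1) = Rational(1, 8))
Add(Function('t')(Mul(30, Pow(-18, -1))), Mul(-1, 3550)) = Add(Rational(1, 8), Mul(-1, 3550)) = Add(Rational(1, 8), -3550) = Rational(-28399, 8)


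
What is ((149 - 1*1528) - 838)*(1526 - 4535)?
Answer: 6670953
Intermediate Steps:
((149 - 1*1528) - 838)*(1526 - 4535) = ((149 - 1528) - 838)*(-3009) = (-1379 - 838)*(-3009) = -2217*(-3009) = 6670953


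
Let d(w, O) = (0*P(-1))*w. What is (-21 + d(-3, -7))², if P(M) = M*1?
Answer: 441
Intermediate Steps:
P(M) = M
d(w, O) = 0 (d(w, O) = (0*(-1))*w = 0*w = 0)
(-21 + d(-3, -7))² = (-21 + 0)² = (-21)² = 441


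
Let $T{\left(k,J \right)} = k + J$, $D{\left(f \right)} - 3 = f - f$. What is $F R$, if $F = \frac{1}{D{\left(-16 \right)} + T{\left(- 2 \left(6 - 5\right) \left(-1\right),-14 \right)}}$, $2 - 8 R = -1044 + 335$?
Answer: $- \frac{79}{8} \approx -9.875$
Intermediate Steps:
$D{\left(f \right)} = 3$ ($D{\left(f \right)} = 3 + \left(f - f\right) = 3 + 0 = 3$)
$T{\left(k,J \right)} = J + k$
$R = \frac{711}{8}$ ($R = \frac{1}{4} - \frac{-1044 + 335}{8} = \frac{1}{4} - - \frac{709}{8} = \frac{1}{4} + \frac{709}{8} = \frac{711}{8} \approx 88.875$)
$F = - \frac{1}{9}$ ($F = \frac{1}{3 - \left(14 - - 2 \left(6 - 5\right) \left(-1\right)\right)} = \frac{1}{3 - \left(14 - \left(-2\right) 1 \left(-1\right)\right)} = \frac{1}{3 - 12} = \frac{1}{-9} = - \frac{1}{9} \approx -0.11111$)
$F R = \left(- \frac{1}{9}\right) \frac{711}{8} = - \frac{79}{8}$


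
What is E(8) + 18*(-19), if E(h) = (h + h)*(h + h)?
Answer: -86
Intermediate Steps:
E(h) = 4*h² (E(h) = (2*h)*(2*h) = 4*h²)
E(8) + 18*(-19) = 4*8² + 18*(-19) = 4*64 - 342 = 256 - 342 = -86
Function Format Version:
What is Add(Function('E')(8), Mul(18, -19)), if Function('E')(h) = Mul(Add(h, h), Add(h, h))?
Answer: -86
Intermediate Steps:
Function('E')(h) = Mul(4, Pow(h, 2)) (Function('E')(h) = Mul(Mul(2, h), Mul(2, h)) = Mul(4, Pow(h, 2)))
Add(Function('E')(8), Mul(18, -19)) = Add(Mul(4, Pow(8, 2)), Mul(18, -19)) = Add(Mul(4, 64), -342) = Add(256, -342) = -86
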